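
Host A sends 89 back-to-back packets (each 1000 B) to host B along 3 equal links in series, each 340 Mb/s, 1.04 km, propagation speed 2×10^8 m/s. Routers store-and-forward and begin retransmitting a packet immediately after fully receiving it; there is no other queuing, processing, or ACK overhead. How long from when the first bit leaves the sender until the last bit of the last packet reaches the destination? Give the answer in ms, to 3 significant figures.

2.16 ms

Per-hop transmission t_tx = L/R = 8000/340000000 = 0.0235294 ms.
Per-hop propagation t_prop = 1040/200000000 = 0.0052 ms.
Pipeline fill: first packet needs 3·t_tx to clear all hops; remaining 88 packets each add one t_tx.
Total = (3+89-1)·t_tx + 3·t_prop = 91·0.0235294 + 3·0.0052 = 2.16 ms.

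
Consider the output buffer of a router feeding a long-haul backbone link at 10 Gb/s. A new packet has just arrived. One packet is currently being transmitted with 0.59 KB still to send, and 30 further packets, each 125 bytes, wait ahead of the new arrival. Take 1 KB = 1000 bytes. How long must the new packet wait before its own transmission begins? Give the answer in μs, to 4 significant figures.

Each queued packet: L/R = 1000/10000000000 = 0.1 μs.
30 queued → 3 μs.
Plus remaining 4720 bits of current packet: 0.472 μs.
Queuing delay = 3.472 μs.

3.472 μs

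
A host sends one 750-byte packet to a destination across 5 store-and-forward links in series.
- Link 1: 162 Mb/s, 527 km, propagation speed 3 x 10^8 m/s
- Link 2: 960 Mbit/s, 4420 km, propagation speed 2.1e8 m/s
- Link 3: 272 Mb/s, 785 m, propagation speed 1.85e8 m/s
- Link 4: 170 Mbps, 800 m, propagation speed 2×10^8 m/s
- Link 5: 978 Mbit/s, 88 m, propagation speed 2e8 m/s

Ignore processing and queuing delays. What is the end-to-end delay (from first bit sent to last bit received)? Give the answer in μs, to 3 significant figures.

22900 μs

L = 750 × 8 = 6000 bits.
Transmission delays (L/R per hop): 37.037, 6.25, 22.0588, 35.2941, 6.13497 μs; sum = 106.775 μs.
Propagation delays (d/s per hop): 1756.67, 21047.6, 4.24324, 4, 0.44 μs; sum = 22813 μs.
End-to-end = 22900 μs.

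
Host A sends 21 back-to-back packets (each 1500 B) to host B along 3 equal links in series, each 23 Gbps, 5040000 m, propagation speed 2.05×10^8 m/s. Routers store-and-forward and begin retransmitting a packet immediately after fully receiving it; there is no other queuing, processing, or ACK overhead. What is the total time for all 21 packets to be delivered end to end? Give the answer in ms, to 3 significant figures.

Per-hop transmission t_tx = L/R = 12000/23000000000 = 0.000521739 ms.
Per-hop propagation t_prop = 5040000/2.05e+08 = 24.5854 ms.
Pipeline fill: first packet needs 3·t_tx to clear all hops; remaining 20 packets each add one t_tx.
Total = (3+21-1)·t_tx + 3·t_prop = 23·0.000521739 + 3·24.5854 = 73.8 ms.

73.8 ms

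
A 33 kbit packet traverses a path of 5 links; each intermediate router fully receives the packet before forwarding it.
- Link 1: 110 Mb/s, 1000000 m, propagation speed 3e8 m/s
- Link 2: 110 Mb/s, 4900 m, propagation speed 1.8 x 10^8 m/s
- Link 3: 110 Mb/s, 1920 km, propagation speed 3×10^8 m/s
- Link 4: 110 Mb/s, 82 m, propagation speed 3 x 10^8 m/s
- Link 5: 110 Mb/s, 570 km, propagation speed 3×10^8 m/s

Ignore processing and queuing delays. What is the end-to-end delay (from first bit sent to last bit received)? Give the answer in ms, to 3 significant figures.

L = 33000 bits.
Transmission delay per hop = L/R = 33000/110000000 = 0.3 ms; 5 hops → 1.5 ms.
Propagation delays (d/s per hop): 3.33333, 0.0272222, 6.4, 0.000273333, 1.9 ms; sum = 11.6608 ms.
End-to-end = 13.2 ms.

13.2 ms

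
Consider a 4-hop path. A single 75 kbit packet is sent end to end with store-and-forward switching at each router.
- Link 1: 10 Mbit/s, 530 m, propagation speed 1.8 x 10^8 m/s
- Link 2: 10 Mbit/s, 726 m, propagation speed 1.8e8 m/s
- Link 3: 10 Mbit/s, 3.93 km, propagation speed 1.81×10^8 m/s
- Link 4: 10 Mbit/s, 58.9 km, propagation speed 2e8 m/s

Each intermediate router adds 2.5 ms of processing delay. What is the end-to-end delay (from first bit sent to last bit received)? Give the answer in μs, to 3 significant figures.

L = 75000 bits.
Transmission delay per hop = L/R = 75000/10000000 = 7500 μs; 4 hops → 30000 μs.
Propagation delays (d/s per hop): 2.94444, 4.03333, 21.7127, 294.5 μs; sum = 323.19 μs.
Processing at 3 router(s): 3 × 2.5 ms = 7500 μs.
End-to-end = 37800 μs.

37800 μs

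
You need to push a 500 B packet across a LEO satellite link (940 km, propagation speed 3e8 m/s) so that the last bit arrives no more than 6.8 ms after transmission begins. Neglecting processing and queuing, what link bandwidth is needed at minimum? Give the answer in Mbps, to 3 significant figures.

1.09 Mbps

L = 4000 bits.
Propagation delay = 940000 / 300000000 = 3.13333 ms.
Transmission budget = 6.8 − 3.13333 = 3.66667 ms.
R ≥ L / t_tx = 4000 bits / 0.00366667 s = 1.09 Mbps.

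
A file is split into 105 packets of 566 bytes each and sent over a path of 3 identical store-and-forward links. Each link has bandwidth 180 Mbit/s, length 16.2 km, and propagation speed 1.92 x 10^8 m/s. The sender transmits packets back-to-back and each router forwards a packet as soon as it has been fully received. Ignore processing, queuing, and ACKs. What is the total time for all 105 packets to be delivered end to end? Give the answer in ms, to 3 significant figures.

2.94 ms

Per-hop transmission t_tx = L/R = 4528/180000000 = 0.0251556 ms.
Per-hop propagation t_prop = 16200/192000000 = 0.084375 ms.
Pipeline fill: first packet needs 3·t_tx to clear all hops; remaining 104 packets each add one t_tx.
Total = (3+105-1)·t_tx + 3·t_prop = 107·0.0251556 + 3·0.084375 = 2.94 ms.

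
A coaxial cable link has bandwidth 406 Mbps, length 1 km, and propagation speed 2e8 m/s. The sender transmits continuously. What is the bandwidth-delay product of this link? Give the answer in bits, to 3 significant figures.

Propagation delay = 1000 / 200000000 = 5e-06 s.
BDP = R × t_prop = 406000000 × 5e-06 = 2030 bits.

2030 bits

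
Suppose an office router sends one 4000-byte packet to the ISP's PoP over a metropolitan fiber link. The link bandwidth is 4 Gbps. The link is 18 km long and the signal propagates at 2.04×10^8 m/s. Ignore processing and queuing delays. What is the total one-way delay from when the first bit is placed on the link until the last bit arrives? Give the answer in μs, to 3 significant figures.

96.2 μs

L = 4000 × 8 = 32000 bits.
Transmission delay = L/R = 32000 / 4000000000 = 8 μs.
Propagation delay = d/s = 18000 m / 204000000 m/s = 88.2353 μs.
Total = 96.2 μs.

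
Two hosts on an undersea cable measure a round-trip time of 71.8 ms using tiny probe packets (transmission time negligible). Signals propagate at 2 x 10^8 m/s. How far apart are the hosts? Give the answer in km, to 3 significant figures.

One-way propagation = RTT/2 = 35.9 ms.
d = s × t = 200000000 × 0.0359 = 7180 km.

7180 km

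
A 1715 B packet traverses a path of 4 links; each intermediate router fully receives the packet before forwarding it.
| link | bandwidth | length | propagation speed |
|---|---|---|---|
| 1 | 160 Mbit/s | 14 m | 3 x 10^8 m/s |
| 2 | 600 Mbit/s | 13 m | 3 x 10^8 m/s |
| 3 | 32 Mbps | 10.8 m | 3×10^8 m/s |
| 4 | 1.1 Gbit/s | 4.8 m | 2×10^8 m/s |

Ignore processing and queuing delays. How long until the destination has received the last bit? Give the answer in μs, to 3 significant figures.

L = 1715 × 8 = 13720 bits.
Transmission delays (L/R per hop): 85.75, 22.8667, 428.75, 12.4727 μs; sum = 549.839 μs.
Propagation delays (d/s per hop): 0.0466667, 0.0433333, 0.036, 0.024 μs; sum = 0.15 μs.
End-to-end = 550 μs.

550 μs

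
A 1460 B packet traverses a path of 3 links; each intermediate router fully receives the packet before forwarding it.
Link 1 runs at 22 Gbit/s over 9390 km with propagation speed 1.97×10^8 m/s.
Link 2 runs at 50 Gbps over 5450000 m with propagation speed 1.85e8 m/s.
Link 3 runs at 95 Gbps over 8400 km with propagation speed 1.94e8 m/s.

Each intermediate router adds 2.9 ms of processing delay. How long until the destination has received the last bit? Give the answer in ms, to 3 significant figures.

126 ms

L = 1460 × 8 = 11680 bits.
Transmission delays (L/R per hop): 0.000530909, 0.0002336, 0.000122947 ms; sum = 0.000887456 ms.
Propagation delays (d/s per hop): 47.665, 29.4595, 43.299 ms; sum = 120.423 ms.
Processing at 2 router(s): 2 × 2.9 ms = 5.8 ms.
End-to-end = 126 ms.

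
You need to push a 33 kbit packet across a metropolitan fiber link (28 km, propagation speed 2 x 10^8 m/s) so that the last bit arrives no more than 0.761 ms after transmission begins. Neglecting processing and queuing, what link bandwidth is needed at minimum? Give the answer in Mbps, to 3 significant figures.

53.1 Mbps

Propagation delay = 28000 / 200000000 = 0.14 ms.
Transmission budget = 0.761 − 0.14 = 0.621 ms.
R ≥ L / t_tx = 33000 bits / 0.000621 s = 53.1 Mbps.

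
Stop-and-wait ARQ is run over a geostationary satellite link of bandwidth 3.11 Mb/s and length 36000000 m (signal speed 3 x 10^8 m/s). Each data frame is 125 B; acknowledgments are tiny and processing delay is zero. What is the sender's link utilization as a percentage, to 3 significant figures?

0.134 %

t_tx = L/R = 1000/3110000 = 0.000321543 s.
t_prop = 36000000/300000000 = 0.12 s; RTT = 0.24 s.
Cycle = t_tx + RTT = 0.240322 s.
Utilization = t_tx / cycle = 0.000321543/0.240322 = 0.134 %.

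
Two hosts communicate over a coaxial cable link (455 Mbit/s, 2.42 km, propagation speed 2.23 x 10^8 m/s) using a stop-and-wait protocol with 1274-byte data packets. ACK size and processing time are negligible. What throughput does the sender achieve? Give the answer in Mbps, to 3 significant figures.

231 Mbps

t_tx = L/R = 10192/455000000 = 2.24e-05 s.
t_prop = 2420/223000000 = 1.0852e-05 s; RTT = 2.1704e-05 s.
Cycle = t_tx + RTT = 4.4104e-05 s.
Throughput = L / cycle = 10192 / 4.4104e-05 = 231 Mbps.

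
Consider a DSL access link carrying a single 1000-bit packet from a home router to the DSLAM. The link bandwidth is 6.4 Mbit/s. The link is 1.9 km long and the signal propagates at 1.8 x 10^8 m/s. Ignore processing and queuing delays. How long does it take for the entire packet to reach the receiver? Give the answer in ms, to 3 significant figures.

0.167 ms

Transmission delay = L/R = 1000 / 6400000 = 0.15625 ms.
Propagation delay = d/s = 1900 m / 180000000 m/s = 0.0105556 ms.
Total = 0.167 ms.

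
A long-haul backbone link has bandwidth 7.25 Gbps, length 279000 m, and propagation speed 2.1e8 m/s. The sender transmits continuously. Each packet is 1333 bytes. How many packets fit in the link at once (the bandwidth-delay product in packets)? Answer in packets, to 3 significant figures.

Propagation delay = 279000 / 210000000 = 0.00132857 s.
BDP = R × t_prop = 7250000000 × 0.00132857 = 9632140 bits.
In packets of 10664 bits: 903 packets.

903 packets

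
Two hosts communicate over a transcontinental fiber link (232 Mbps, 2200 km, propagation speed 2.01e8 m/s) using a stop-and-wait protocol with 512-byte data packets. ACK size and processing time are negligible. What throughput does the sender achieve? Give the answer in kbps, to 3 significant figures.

187 kbps

t_tx = L/R = 4096/232000000 = 1.76552e-05 s.
t_prop = 2200000/2.01e+08 = 0.0109453 s; RTT = 0.0218905 s.
Cycle = t_tx + RTT = 0.0219082 s.
Throughput = L / cycle = 4096 / 0.0219082 = 187 kbps.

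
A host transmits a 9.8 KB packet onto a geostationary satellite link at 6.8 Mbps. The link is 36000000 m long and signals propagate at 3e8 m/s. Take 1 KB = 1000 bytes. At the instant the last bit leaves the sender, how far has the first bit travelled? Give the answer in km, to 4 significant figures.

3459 km

t_tx = L/R = 78400/6800000 = 0.0115294 s.
Distance = s × t_tx = 300000000 × 0.0115294 = 3459 km.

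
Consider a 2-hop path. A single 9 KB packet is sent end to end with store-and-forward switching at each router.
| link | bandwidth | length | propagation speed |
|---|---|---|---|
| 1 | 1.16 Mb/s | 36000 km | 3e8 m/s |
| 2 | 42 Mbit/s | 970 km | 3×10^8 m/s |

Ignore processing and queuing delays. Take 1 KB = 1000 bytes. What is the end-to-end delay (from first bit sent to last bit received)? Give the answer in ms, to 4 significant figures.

L = 72000 bits.
Transmission delays (L/R per hop): 62.069, 1.71429 ms; sum = 63.7833 ms.
Propagation delays (d/s per hop): 120, 3.23333 ms; sum = 123.233 ms.
End-to-end = 187.0 ms.

187.0 ms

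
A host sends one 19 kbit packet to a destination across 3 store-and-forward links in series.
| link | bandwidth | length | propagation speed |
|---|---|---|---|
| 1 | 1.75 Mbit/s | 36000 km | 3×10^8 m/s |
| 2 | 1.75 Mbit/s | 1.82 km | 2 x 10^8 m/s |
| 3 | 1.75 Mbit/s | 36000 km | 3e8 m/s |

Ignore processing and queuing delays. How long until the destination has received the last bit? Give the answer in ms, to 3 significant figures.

L = 19000 bits.
Transmission delay per hop = L/R = 19000/1750000 = 10.8571 ms; 3 hops → 32.5714 ms.
Propagation delays (d/s per hop): 120, 0.0091, 120 ms; sum = 240.009 ms.
End-to-end = 273 ms.

273 ms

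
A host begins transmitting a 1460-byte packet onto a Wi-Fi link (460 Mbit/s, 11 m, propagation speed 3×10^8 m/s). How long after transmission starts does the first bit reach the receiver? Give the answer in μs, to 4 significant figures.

First bit experiences only propagation delay: d/s = 11/300000000 = 0.03667 μs.

0.03667 μs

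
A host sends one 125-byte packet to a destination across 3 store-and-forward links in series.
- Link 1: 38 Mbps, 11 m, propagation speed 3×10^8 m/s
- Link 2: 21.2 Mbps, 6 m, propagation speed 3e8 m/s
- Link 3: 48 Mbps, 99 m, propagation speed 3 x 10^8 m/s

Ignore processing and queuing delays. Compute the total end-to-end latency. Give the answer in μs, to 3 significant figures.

L = 125 × 8 = 1000 bits.
Transmission delays (L/R per hop): 26.3158, 47.1698, 20.8333 μs; sum = 94.3189 μs.
Propagation delays (d/s per hop): 0.0366667, 0.02, 0.33 μs; sum = 0.386667 μs.
End-to-end = 94.7 μs.

94.7 μs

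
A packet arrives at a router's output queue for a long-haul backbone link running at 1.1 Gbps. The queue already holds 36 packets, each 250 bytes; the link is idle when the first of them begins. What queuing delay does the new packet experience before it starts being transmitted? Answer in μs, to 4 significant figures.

Each queued packet: L/R = 2000/1100000000 = 1.81818 μs.
36 queued → 65.4545 μs.
Queuing delay = 65.45 μs.

65.45 μs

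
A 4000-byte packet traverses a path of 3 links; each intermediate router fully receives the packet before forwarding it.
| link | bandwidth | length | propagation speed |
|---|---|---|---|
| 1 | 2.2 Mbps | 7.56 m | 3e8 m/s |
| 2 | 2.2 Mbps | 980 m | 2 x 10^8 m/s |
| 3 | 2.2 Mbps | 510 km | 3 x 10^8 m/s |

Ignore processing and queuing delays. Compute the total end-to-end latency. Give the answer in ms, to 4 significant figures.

L = 4000 × 8 = 32000 bits.
Transmission delay per hop = L/R = 32000/2200000 = 14.5455 ms; 3 hops → 43.6364 ms.
Propagation delays (d/s per hop): 2.52e-05, 0.0049, 1.7 ms; sum = 1.70493 ms.
End-to-end = 45.34 ms.

45.34 ms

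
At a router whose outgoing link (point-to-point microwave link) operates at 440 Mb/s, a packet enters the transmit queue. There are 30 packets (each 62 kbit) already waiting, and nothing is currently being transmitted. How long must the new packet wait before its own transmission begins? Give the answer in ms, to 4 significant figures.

Each queued packet: L/R = 62000/440000000 = 0.140909 ms.
30 queued → 4.22727 ms.
Queuing delay = 4.227 ms.

4.227 ms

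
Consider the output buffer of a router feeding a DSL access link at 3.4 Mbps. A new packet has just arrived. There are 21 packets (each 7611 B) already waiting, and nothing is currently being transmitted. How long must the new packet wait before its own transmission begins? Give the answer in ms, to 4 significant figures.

Each queued packet: L/R = 60888/3400000 = 17.9082 ms.
21 queued → 376.073 ms.
Queuing delay = 376.1 ms.

376.1 ms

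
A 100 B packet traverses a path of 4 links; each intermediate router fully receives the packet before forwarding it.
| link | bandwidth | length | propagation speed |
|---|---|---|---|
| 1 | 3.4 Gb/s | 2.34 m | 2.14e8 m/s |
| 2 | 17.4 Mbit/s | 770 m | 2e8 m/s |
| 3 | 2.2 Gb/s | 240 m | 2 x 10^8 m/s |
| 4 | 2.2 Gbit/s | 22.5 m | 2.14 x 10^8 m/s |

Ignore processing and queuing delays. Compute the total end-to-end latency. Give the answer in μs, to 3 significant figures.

L = 100 × 8 = 800 bits.
Transmission delays (L/R per hop): 0.235294, 45.977, 0.363636, 0.363636 μs; sum = 46.9396 μs.
Propagation delays (d/s per hop): 0.0109346, 3.85, 1.2, 0.10514 μs; sum = 5.16607 μs.
End-to-end = 52.1 μs.

52.1 μs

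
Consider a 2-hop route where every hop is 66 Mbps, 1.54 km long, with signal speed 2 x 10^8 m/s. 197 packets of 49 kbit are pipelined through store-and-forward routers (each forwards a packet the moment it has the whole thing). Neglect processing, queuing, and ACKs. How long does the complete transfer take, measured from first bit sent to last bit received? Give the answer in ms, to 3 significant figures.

147 ms

Per-hop transmission t_tx = L/R = 49000/66000000 = 0.742424 ms.
Per-hop propagation t_prop = 1540/200000000 = 0.0077 ms.
Pipeline fill: first packet needs 2·t_tx to clear all hops; remaining 196 packets each add one t_tx.
Total = (2+197-1)·t_tx + 2·t_prop = 198·0.742424 + 2·0.0077 = 147 ms.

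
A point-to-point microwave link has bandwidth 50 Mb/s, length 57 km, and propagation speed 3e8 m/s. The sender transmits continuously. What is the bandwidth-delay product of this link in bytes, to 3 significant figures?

1190 bytes

Propagation delay = 57000 / 300000000 = 0.00019 s.
BDP = R × t_prop = 50000000 × 0.00019 = 9500 bits.
In bytes: 9500/8 = 1190 bytes.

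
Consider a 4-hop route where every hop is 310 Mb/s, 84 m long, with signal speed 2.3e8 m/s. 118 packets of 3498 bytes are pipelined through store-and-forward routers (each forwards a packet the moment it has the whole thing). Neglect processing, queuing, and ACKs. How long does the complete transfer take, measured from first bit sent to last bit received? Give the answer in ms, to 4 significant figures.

Per-hop transmission t_tx = L/R = 27984/310000000 = 0.090271 ms.
Per-hop propagation t_prop = 84/2.3e+08 = 0.000365217 ms.
Pipeline fill: first packet needs 4·t_tx to clear all hops; remaining 117 packets each add one t_tx.
Total = (4+118-1)·t_tx + 4·t_prop = 121·0.090271 + 4·0.000365217 = 10.92 ms.

10.92 ms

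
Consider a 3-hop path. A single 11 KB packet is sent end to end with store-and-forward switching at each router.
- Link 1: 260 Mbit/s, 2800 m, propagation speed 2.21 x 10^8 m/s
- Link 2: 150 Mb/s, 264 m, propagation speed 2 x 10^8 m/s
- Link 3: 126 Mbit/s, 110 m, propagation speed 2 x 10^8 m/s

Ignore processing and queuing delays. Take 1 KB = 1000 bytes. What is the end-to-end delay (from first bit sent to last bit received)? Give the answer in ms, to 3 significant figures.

L = 88000 bits.
Transmission delays (L/R per hop): 0.338462, 0.586667, 0.698413 ms; sum = 1.62354 ms.
Propagation delays (d/s per hop): 0.0126697, 0.00132, 0.00055 ms; sum = 0.0145397 ms.
End-to-end = 1.64 ms.

1.64 ms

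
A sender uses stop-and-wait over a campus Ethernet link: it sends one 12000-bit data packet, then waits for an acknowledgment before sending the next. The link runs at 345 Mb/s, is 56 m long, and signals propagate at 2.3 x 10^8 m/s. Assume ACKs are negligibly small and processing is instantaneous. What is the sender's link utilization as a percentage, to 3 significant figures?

t_tx = L/R = 12000/345000000 = 3.47826e-05 s.
t_prop = 56/2.3e+08 = 2.43478e-07 s; RTT = 4.86957e-07 s.
Cycle = t_tx + RTT = 3.52696e-05 s.
Utilization = t_tx / cycle = 3.47826e-05/3.52696e-05 = 98.6 %.

98.6 %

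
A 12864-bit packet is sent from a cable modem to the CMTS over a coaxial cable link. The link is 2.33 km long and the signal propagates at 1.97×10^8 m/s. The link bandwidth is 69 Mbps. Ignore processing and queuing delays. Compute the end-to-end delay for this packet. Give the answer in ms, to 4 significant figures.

0.1983 ms

Transmission delay = L/R = 12864 / 69000000 = 0.186435 ms.
Propagation delay = d/s = 2330 m / 197000000 m/s = 0.0118274 ms.
Total = 0.1983 ms.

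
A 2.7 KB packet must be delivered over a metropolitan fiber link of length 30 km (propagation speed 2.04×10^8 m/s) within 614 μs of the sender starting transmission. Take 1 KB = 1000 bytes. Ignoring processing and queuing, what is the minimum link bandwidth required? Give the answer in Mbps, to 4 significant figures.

46.26 Mbps

L = 21600 bits.
Propagation delay = 30000 / 204000000 = 147.059 μs.
Transmission budget = 614 − 147.059 = 466.941 μs.
R ≥ L / t_tx = 21600 bits / 0.000466941 s = 46.26 Mbps.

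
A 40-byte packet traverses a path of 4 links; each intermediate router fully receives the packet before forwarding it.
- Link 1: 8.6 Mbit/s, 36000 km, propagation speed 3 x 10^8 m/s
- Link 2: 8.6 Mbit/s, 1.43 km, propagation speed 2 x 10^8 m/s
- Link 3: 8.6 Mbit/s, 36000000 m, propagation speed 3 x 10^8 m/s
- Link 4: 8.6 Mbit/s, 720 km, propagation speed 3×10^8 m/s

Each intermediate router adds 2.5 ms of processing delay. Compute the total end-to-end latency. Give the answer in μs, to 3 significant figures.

250000 μs

L = 40 × 8 = 320 bits.
Transmission delay per hop = L/R = 320/8600000 = 37.2093 μs; 4 hops → 148.837 μs.
Propagation delays (d/s per hop): 120000, 7.15, 120000, 2400 μs; sum = 242407 μs.
Processing at 3 router(s): 3 × 2.5 ms = 7500 μs.
End-to-end = 250000 μs.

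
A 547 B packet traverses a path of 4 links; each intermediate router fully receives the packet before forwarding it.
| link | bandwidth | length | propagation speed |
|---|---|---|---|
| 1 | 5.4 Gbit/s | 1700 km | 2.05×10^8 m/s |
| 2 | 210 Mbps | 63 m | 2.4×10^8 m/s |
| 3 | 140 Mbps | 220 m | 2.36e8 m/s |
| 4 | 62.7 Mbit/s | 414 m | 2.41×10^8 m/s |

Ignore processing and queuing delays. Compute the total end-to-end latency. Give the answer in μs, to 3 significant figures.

8420 μs

L = 547 × 8 = 4376 bits.
Transmission delays (L/R per hop): 0.81037, 20.8381, 31.2571, 69.7927 μs; sum = 122.698 μs.
Propagation delays (d/s per hop): 8292.68, 0.2625, 0.932203, 1.71784 μs; sum = 8295.6 μs.
End-to-end = 8420 μs.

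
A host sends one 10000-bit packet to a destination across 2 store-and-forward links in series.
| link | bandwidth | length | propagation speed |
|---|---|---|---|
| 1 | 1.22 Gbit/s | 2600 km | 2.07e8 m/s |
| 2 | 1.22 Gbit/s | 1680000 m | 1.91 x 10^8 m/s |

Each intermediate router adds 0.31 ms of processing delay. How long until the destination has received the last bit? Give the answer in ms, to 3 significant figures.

21.7 ms

Transmission delay per hop = L/R = 10000/1220000000 = 0.00819672 ms; 2 hops → 0.0163934 ms.
Propagation delays (d/s per hop): 12.5604, 8.79581 ms; sum = 21.3562 ms.
Processing at 1 router(s): 1 × 0.31 ms = 0.31 ms.
End-to-end = 21.7 ms.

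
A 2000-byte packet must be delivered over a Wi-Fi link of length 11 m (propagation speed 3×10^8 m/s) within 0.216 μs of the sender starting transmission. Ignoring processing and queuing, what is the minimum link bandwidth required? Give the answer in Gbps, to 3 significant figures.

L = 16000 bits.
Propagation delay = 11 / 300000000 = 0.0366667 μs.
Transmission budget = 0.216 − 0.0366667 = 0.179333 μs.
R ≥ L / t_tx = 16000 bits / 1.79333e-07 s = 89.2 Gbps.

89.2 Gbps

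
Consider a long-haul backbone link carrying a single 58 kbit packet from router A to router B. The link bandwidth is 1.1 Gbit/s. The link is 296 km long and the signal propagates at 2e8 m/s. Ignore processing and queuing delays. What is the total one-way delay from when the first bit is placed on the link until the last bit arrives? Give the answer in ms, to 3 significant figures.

1.53 ms

L = 58000 bits.
Transmission delay = L/R = 58000 / 1100000000 = 0.0527273 ms.
Propagation delay = d/s = 296000 m / 200000000 m/s = 1.48 ms.
Total = 1.53 ms.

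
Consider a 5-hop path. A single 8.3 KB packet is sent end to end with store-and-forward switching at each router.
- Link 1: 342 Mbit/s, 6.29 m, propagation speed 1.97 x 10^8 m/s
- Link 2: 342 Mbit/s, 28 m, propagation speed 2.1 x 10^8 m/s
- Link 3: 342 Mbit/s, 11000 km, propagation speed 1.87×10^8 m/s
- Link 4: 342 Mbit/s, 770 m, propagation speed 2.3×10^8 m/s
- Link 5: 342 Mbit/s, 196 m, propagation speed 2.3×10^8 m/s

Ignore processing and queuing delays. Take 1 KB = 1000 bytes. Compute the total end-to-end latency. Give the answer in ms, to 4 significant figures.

59.80 ms

L = 66400 bits.
Transmission delay per hop = L/R = 66400/342000000 = 0.194152 ms; 5 hops → 0.97076 ms.
Propagation delays (d/s per hop): 3.19289e-05, 0.000133333, 58.8235, 0.00334783, 0.000852174 ms; sum = 58.8279 ms.
End-to-end = 59.80 ms.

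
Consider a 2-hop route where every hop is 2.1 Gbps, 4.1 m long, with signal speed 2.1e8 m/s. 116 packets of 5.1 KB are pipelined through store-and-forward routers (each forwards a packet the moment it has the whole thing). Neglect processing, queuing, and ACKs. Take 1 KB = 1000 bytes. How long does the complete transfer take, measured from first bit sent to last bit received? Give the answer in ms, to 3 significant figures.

2.27 ms

Per-hop transmission t_tx = L/R = 40800/2100000000 = 0.0194286 ms.
Per-hop propagation t_prop = 4.1/210000000 = 1.95238e-05 ms.
Pipeline fill: first packet needs 2·t_tx to clear all hops; remaining 115 packets each add one t_tx.
Total = (2+116-1)·t_tx + 2·t_prop = 117·0.0194286 + 2·1.95238e-05 = 2.27 ms.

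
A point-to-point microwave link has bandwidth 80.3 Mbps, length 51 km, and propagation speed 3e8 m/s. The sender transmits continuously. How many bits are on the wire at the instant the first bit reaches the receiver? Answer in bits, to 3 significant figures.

13700 bits

Propagation delay = 51000 / 300000000 = 0.00017 s.
BDP = R × t_prop = 80300000 × 0.00017 = 13651 bits.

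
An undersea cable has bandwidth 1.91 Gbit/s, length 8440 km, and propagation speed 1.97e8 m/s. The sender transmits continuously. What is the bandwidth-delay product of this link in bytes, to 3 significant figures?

10200000 bytes

Propagation delay = 8440000 / 197000000 = 0.0428426 s.
BDP = R × t_prop = 1910000000 × 0.0428426 = 81829400 bits.
In bytes: 81829400/8 = 10200000 bytes.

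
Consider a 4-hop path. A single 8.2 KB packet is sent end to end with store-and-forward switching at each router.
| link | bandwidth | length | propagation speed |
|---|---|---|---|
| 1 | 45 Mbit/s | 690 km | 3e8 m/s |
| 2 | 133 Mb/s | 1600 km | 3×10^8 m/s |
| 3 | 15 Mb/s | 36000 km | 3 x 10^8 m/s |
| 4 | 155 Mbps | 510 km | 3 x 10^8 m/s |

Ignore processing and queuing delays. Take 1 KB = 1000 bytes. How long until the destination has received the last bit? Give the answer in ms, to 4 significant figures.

L = 65600 bits.
Transmission delays (L/R per hop): 1.45778, 0.493233, 4.37333, 0.423226 ms; sum = 6.74757 ms.
Propagation delays (d/s per hop): 2.3, 5.33333, 120, 1.7 ms; sum = 129.333 ms.
End-to-end = 136.1 ms.

136.1 ms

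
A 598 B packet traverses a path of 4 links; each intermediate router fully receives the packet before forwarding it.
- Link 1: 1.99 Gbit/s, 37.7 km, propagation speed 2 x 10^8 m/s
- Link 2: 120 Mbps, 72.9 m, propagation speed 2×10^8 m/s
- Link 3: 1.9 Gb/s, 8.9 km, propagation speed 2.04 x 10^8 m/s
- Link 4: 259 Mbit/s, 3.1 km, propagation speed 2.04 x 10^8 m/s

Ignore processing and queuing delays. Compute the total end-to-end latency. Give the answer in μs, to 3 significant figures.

311 μs

L = 598 × 8 = 4784 bits.
Transmission delays (L/R per hop): 2.40402, 39.8667, 2.51789, 18.471 μs; sum = 63.2596 μs.
Propagation delays (d/s per hop): 188.5, 0.3645, 43.6275, 15.1961 μs; sum = 247.688 μs.
End-to-end = 311 μs.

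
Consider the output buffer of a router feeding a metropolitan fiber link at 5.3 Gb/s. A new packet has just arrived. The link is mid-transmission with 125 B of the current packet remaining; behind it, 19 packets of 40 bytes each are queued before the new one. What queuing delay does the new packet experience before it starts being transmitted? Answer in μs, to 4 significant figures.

1.336 μs

Each queued packet: L/R = 320/5300000000 = 0.0603774 μs.
19 queued → 1.14717 μs.
Plus remaining 1000 bits of current packet: 0.188679 μs.
Queuing delay = 1.336 μs.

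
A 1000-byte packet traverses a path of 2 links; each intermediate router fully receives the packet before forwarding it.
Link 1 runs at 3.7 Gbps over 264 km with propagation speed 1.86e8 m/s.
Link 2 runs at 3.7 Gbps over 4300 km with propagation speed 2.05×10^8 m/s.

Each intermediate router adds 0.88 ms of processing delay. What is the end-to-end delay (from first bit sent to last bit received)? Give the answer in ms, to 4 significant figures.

L = 1000 × 8 = 8000 bits.
Transmission delay per hop = L/R = 8000/3700000000 = 0.00216216 ms; 2 hops → 0.00432432 ms.
Propagation delays (d/s per hop): 1.41935, 20.9756 ms; sum = 22.395 ms.
Processing at 1 router(s): 1 × 0.88 ms = 0.88 ms.
End-to-end = 23.28 ms.

23.28 ms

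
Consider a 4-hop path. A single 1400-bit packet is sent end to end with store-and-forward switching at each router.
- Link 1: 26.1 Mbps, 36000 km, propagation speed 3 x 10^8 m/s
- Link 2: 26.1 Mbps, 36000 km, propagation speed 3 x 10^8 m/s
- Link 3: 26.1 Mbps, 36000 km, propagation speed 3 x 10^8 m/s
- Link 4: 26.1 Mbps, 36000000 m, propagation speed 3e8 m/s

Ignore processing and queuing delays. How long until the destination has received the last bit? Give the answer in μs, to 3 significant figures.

Transmission delay per hop = L/R = 1400/26100000 = 53.6398 μs; 4 hops → 214.559 μs.
Propagation delays (d/s per hop): 120000, 120000, 120000, 120000 μs; sum = 480000 μs.
End-to-end = 480000 μs.

480000 μs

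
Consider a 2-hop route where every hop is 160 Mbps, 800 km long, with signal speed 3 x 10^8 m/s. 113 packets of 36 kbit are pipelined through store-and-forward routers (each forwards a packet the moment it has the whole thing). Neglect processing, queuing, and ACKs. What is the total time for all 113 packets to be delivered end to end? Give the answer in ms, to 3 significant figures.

31.0 ms

Per-hop transmission t_tx = L/R = 36000/160000000 = 0.225 ms.
Per-hop propagation t_prop = 800000/300000000 = 2.66667 ms.
Pipeline fill: first packet needs 2·t_tx to clear all hops; remaining 112 packets each add one t_tx.
Total = (2+113-1)·t_tx + 2·t_prop = 114·0.225 + 2·2.66667 = 31.0 ms.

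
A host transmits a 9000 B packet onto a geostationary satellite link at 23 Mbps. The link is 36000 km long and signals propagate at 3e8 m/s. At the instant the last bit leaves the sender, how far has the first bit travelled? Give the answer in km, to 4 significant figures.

t_tx = L/R = 72000/23000000 = 0.00313043 s.
Distance = s × t_tx = 300000000 × 0.00313043 = 939.1 km.

939.1 km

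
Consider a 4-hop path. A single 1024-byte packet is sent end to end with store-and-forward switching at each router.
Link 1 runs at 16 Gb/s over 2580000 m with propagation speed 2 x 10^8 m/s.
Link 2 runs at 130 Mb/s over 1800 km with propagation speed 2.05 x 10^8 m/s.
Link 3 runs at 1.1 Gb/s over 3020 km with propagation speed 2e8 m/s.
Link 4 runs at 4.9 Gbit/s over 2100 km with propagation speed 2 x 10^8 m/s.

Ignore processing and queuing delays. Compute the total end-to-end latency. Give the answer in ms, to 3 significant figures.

L = 1024 × 8 = 8192 bits.
Transmission delays (L/R per hop): 0.000512, 0.0630154, 0.00744727, 0.00167184 ms; sum = 0.0726465 ms.
Propagation delays (d/s per hop): 12.9, 8.78049, 15.1, 10.5 ms; sum = 47.2805 ms.
End-to-end = 47.4 ms.

47.4 ms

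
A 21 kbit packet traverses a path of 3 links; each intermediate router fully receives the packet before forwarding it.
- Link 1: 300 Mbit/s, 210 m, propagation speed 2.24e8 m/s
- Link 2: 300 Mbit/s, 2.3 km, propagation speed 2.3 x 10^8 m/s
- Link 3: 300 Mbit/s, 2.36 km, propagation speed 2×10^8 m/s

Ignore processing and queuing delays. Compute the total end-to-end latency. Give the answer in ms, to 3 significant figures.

L = 21000 bits.
Transmission delay per hop = L/R = 21000/300000000 = 0.07 ms; 3 hops → 0.21 ms.
Propagation delays (d/s per hop): 0.0009375, 0.01, 0.0118 ms; sum = 0.0227375 ms.
End-to-end = 0.233 ms.

0.233 ms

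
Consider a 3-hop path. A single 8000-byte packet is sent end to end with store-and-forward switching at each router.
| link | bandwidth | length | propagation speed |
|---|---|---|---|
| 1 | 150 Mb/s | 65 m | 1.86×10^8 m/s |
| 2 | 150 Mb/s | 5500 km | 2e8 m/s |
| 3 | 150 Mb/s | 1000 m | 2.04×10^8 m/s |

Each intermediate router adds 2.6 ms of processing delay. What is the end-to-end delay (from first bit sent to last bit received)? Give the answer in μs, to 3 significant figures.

34000 μs

L = 8000 × 8 = 64000 bits.
Transmission delay per hop = L/R = 64000/150000000 = 426.667 μs; 3 hops → 1280 μs.
Propagation delays (d/s per hop): 0.349462, 27500, 4.90196 μs; sum = 27505.3 μs.
Processing at 2 router(s): 2 × 2.6 ms = 5200 μs.
End-to-end = 34000 μs.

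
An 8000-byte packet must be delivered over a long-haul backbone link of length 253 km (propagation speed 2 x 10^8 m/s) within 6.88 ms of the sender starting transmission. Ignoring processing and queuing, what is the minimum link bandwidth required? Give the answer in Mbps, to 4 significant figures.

L = 64000 bits.
Propagation delay = 253000 / 200000000 = 1.265 ms.
Transmission budget = 6.88 − 1.265 = 5.615 ms.
R ≥ L / t_tx = 64000 bits / 0.005615 s = 11.40 Mbps.

11.40 Mbps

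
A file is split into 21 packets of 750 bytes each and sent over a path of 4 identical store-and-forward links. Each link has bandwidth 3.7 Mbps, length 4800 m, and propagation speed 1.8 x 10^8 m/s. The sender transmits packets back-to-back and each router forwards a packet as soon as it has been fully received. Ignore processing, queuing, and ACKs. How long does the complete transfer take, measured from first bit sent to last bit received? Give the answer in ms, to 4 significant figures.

Per-hop transmission t_tx = L/R = 6000/3700000 = 1.62162 ms.
Per-hop propagation t_prop = 4800/180000000 = 0.0266667 ms.
Pipeline fill: first packet needs 4·t_tx to clear all hops; remaining 20 packets each add one t_tx.
Total = (4+21-1)·t_tx + 4·t_prop = 24·1.62162 + 4·0.0266667 = 39.03 ms.

39.03 ms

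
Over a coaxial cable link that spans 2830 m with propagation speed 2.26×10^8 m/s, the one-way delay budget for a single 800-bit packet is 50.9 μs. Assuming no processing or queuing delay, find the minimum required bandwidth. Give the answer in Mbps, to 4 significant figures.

Propagation delay = 2830 / 2.26e+08 = 12.5221 μs.
Transmission budget = 50.9 − 12.5221 = 38.3779 μs.
R ≥ L / t_tx = 800 bits / 3.83779e-05 s = 20.85 Mbps.

20.85 Mbps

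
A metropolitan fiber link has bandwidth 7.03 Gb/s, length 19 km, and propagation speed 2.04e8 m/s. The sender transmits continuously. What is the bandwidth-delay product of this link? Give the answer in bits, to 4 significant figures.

654800 bits

Propagation delay = 19000 / 204000000 = 9.31373e-05 s.
BDP = R × t_prop = 7030000000 × 9.31373e-05 = 654755 bits.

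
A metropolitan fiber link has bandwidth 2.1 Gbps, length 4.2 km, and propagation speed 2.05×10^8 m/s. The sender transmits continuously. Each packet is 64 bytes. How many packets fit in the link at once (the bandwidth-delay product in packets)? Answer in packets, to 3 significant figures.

Propagation delay = 4200 / 2.05e+08 = 2.04878e-05 s.
BDP = R × t_prop = 2100000000 × 2.04878e-05 = 43024.4 bits.
In packets of 512 bits: 84.0 packets.

84.0 packets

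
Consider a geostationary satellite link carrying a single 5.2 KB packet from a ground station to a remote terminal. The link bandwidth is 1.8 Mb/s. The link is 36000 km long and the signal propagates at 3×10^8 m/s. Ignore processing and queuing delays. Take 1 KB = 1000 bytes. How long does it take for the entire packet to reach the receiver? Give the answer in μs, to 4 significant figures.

143100 μs

L = 41600 bits.
Transmission delay = L/R = 41600 / 1800000 = 23111.1 μs.
Propagation delay = d/s = 36000000 m / 300000000 m/s = 120000 μs.
Total = 143100 μs.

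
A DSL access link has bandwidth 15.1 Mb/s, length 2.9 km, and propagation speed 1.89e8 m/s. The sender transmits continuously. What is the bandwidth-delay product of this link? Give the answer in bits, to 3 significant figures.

232 bits

Propagation delay = 2900 / 189000000 = 1.53439e-05 s.
BDP = R × t_prop = 15100000 × 1.53439e-05 = 231.693 bits.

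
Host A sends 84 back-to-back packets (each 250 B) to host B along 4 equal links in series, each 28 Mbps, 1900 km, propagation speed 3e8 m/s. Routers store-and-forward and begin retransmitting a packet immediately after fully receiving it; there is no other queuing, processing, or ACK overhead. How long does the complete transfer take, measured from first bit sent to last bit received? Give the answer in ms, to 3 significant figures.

Per-hop transmission t_tx = L/R = 2000/28000000 = 0.0714286 ms.
Per-hop propagation t_prop = 1900000/300000000 = 6.33333 ms.
Pipeline fill: first packet needs 4·t_tx to clear all hops; remaining 83 packets each add one t_tx.
Total = (4+84-1)·t_tx + 4·t_prop = 87·0.0714286 + 4·6.33333 = 31.5 ms.

31.5 ms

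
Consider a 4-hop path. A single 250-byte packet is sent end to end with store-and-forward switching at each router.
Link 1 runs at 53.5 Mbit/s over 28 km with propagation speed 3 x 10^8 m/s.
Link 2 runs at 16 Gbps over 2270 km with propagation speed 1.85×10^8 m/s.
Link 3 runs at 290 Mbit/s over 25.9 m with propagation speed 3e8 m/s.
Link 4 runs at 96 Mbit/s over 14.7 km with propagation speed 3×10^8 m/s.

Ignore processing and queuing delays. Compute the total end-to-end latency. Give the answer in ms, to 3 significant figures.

12.5 ms

L = 250 × 8 = 2000 bits.
Transmission delays (L/R per hop): 0.0373832, 0.000125, 0.00689655, 0.0208333 ms; sum = 0.0652381 ms.
Propagation delays (d/s per hop): 0.0933333, 12.2703, 8.63333e-05, 0.049 ms; sum = 12.4127 ms.
End-to-end = 12.5 ms.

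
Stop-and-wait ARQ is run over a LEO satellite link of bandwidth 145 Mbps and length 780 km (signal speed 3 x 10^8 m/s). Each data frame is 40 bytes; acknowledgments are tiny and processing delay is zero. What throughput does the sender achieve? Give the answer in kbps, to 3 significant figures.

t_tx = L/R = 320/145000000 = 2.2069e-06 s.
t_prop = 780000/300000000 = 0.0026 s; RTT = 0.0052 s.
Cycle = t_tx + RTT = 0.00520221 s.
Throughput = L / cycle = 320 / 0.00520221 = 61.5 kbps.

61.5 kbps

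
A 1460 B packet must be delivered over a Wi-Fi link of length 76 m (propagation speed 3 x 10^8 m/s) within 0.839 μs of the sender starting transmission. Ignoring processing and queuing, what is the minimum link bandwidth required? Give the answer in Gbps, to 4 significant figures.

19.94 Gbps

L = 11680 bits.
Propagation delay = 76 / 300000000 = 0.253333 μs.
Transmission budget = 0.839 − 0.253333 = 0.585667 μs.
R ≥ L / t_tx = 11680 bits / 5.85667e-07 s = 19.94 Gbps.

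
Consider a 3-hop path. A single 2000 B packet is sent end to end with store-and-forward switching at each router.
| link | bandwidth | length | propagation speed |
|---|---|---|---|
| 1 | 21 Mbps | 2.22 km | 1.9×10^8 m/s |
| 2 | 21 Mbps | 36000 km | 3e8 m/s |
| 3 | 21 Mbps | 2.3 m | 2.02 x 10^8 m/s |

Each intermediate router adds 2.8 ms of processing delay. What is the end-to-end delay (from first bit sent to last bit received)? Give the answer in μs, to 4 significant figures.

L = 2000 × 8 = 16000 bits.
Transmission delay per hop = L/R = 16000/21000000 = 761.905 μs; 3 hops → 2285.71 μs.
Propagation delays (d/s per hop): 11.6842, 120000, 0.0113861 μs; sum = 120012 μs.
Processing at 2 router(s): 2 × 2.8 ms = 5600 μs.
End-to-end = 127900 μs.

127900 μs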